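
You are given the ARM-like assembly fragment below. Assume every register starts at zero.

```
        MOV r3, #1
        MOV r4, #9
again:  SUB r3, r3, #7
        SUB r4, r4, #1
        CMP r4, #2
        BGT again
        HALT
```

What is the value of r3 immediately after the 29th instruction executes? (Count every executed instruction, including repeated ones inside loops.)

after MOV r3, #1: r3=1
after MOV r4, #9: r4=9
after SUB r3, r3, #7: r3=1-7=-6
after SUB r4, r4, #1: r4=9-1=8
CMP r4, #2  (cmp 8,2)
BGT again: taken
after SUB r3, r3, #7: r3=(-6)-7=-13
after SUB r4, r4, #1: r4=8-1=7
CMP r4, #2  (cmp 7,2)
BGT again: taken
after SUB r3, r3, #7: r3=(-13)-7=-20
after SUB r4, r4, #1: r4=7-1=6
CMP r4, #2  (cmp 6,2)
BGT again: taken
after SUB r3, r3, #7: r3=(-20)-7=-27
after SUB r4, r4, #1: r4=6-1=5
CMP r4, #2  (cmp 5,2)
BGT again: taken
after SUB r3, r3, #7: r3=(-27)-7=-34
after SUB r4, r4, #1: r4=5-1=4
CMP r4, #2  (cmp 4,2)
BGT again: taken
after SUB r3, r3, #7: r3=(-34)-7=-41
after SUB r4, r4, #1: r4=4-1=3
CMP r4, #2  (cmp 3,2)
BGT again: taken
after SUB r3, r3, #7: r3=(-41)-7=-48
after SUB r4, r4, #1: r4=3-1=2
CMP r4, #2  (cmp 2,2)
After step 29: r3 = -48.

-48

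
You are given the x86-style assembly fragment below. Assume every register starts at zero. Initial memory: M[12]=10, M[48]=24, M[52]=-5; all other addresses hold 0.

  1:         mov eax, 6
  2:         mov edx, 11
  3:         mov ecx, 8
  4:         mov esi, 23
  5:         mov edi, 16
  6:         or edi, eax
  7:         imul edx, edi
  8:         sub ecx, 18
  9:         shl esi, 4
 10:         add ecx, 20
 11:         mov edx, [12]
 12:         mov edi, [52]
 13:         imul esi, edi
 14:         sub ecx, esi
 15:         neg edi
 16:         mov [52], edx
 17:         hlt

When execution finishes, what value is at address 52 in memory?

10

after mov eax, 6: eax=6
after mov edx, 11: edx=11
after mov ecx, 8: ecx=8
after mov esi, 23: esi=23
after mov edi, 16: edi=16
after or edi, eax: edi=16|6=22
after imul edx, edi: edx=11*22=242
after sub ecx, 18: ecx=8-18=-10
after shl esi, 4: esi=23<<4=368
after add ecx, 20: ecx=(-10)+20=10
after mov edx, [12]: edx=M[12]=10
after mov edi, [52]: edi=M[52]=-5
after imul esi, edi: esi=368*(-5)=-1840
after sub ecx, esi: ecx=10-(-1840)=1850
after neg edi: edi=-(-5)=5
mov [52], edx → M[52]=10
halt.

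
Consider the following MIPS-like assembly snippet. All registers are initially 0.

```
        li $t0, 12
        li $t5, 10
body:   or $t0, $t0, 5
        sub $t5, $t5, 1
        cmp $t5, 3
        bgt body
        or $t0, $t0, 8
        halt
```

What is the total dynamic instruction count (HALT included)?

after li $t0, 12: $t0=12
after li $t5, 10: $t5=10
after or $t0, $t0, 5: $t0=12|5=13
after sub $t5, $t5, 1: $t5=10-1=9
cmp $t5, 3  (cmp 9,3)
bgt body: taken
after or $t0, $t0, 5: $t0=13|5=13
after sub $t5, $t5, 1: $t5=9-1=8
cmp $t5, 3  (cmp 8,3)
bgt body: taken
after or $t0, $t0, 5: $t0=13|5=13
after sub $t5, $t5, 1: $t5=8-1=7
cmp $t5, 3  (cmp 7,3)
bgt body: taken
after or $t0, $t0, 5: $t0=13|5=13
after sub $t5, $t5, 1: $t5=7-1=6
cmp $t5, 3  (cmp 6,3)
bgt body: taken
after or $t0, $t0, 5: $t0=13|5=13
after sub $t5, $t5, 1: $t5=6-1=5
cmp $t5, 3  (cmp 5,3)
bgt body: taken
after or $t0, $t0, 5: $t0=13|5=13
after sub $t5, $t5, 1: $t5=5-1=4
cmp $t5, 3  (cmp 4,3)
bgt body: taken
after or $t0, $t0, 5: $t0=13|5=13
after sub $t5, $t5, 1: $t5=4-1=3
cmp $t5, 3  (cmp 3,3)
bgt body: not taken
after or $t0, $t0, 8: $t0=13|8=13
halt.
Total executed instructions: 32.

32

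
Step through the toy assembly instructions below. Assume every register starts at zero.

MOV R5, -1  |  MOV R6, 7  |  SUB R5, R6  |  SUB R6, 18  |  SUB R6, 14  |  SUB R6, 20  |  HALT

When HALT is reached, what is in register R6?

after MOV R5, -1: R5=-1
after MOV R6, 7: R6=7
after SUB R5, R6: R5=(-1)-7=-8
after SUB R6, 18: R6=7-18=-11
after SUB R6, 14: R6=(-11)-14=-25
after SUB R6, 20: R6=(-25)-20=-45
halt.

-45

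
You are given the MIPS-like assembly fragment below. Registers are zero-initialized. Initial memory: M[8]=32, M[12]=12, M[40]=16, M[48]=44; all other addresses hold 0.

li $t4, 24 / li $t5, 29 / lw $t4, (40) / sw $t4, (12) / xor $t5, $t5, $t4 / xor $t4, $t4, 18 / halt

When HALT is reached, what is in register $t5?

13

$t4=24
$t5=29
$t4=M[40]=16
sw $t4, (12) → M[12]=16
$t5=29^16=13
$t4=16^18=2
halt.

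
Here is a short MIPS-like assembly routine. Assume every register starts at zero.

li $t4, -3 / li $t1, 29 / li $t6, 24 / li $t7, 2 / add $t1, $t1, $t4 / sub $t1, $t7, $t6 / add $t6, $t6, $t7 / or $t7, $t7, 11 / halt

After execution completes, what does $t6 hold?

26

$t4=-3
$t1=29
$t6=24
$t7=2
$t1=29+(-3)=26
$t1=2-24=-22
$t6=24+2=26
$t7=2|11=11
halt.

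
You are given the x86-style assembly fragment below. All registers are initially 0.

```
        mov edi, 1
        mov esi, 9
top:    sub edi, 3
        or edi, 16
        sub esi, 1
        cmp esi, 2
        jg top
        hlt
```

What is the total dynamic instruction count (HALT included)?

edi=1
esi=9
edi=1-3=-2
edi=(-2)|16=-2
esi=9-1=8
cmp esi, 2  (cmp 8,2)
jg top: taken
edi=(-2)-3=-5
edi=(-5)|16=-5
esi=8-1=7
cmp esi, 2  (cmp 7,2)
jg top: taken
edi=(-5)-3=-8
edi=(-8)|16=-8
esi=7-1=6
cmp esi, 2  (cmp 6,2)
jg top: taken
edi=(-8)-3=-11
edi=(-11)|16=-11
esi=6-1=5
cmp esi, 2  (cmp 5,2)
jg top: taken
edi=(-11)-3=-14
edi=(-14)|16=-14
esi=5-1=4
cmp esi, 2  (cmp 4,2)
jg top: taken
edi=(-14)-3=-17
edi=(-17)|16=-1
esi=4-1=3
cmp esi, 2  (cmp 3,2)
jg top: taken
edi=(-1)-3=-4
edi=(-4)|16=-4
esi=3-1=2
cmp esi, 2  (cmp 2,2)
jg top: not taken
halt.
Total executed instructions: 38.

38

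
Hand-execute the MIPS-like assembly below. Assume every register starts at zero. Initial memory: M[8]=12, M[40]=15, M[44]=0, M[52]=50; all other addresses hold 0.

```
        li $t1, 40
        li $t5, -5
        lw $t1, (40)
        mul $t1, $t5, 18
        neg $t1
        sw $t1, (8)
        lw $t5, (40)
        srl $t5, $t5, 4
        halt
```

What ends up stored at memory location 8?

90

li $t1, 40 → $t1=40
li $t5, -5 → $t5=-5
lw $t1, (40) → $t1=M[40]=15
mul $t1, $t5, 18 → $t1=(-5)*18=-90
neg $t1 → $t1=-(-90)=90
sw $t1, (8) → M[8]=90
lw $t5, (40) → $t5=M[40]=15
srl $t5, $t5, 4 → $t5=15>>4=0
halt.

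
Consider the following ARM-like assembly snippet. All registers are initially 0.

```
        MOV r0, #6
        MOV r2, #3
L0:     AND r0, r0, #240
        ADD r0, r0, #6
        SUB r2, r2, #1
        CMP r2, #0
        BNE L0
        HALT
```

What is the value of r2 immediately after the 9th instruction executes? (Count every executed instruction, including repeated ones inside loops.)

MOV r0, #6 → r0=6
MOV r2, #3 → r2=3
AND r0, r0, #240 → r0=6&240=0
ADD r0, r0, #6 → r0=0+6=6
SUB r2, r2, #1 → r2=3-1=2
CMP r2, #0  (cmp 2,0)
BNE L0: taken
AND r0, r0, #240 → r0=6&240=0
ADD r0, r0, #6 → r0=0+6=6
After step 9: r2 = 2.

2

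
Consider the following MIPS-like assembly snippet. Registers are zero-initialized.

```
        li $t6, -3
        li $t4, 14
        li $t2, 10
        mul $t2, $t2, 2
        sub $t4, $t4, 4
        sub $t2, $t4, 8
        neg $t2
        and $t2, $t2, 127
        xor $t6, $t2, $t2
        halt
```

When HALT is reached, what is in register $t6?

0

$t6=-3
$t4=14
$t2=10
$t2=10*2=20
$t4=14-4=10
$t2=10-8=2
$t2=-(2)=-2
$t2=(-2)&127=126
$t6=126^126=0
halt.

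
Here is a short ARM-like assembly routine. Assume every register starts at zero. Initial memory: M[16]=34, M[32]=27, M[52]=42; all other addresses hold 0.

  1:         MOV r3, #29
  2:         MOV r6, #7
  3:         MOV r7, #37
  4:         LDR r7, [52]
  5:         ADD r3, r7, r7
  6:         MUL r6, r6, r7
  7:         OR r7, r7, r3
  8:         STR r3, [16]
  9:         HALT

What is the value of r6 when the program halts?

after MOV r3, #29: r3=29
after MOV r6, #7: r6=7
after MOV r7, #37: r7=37
after LDR r7, [52]: r7=M[52]=42
after ADD r3, r7, r7: r3=42+42=84
after MUL r6, r6, r7: r6=7*42=294
after OR r7, r7, r3: r7=42|84=126
STR r3, [16] → M[16]=84
halt.

294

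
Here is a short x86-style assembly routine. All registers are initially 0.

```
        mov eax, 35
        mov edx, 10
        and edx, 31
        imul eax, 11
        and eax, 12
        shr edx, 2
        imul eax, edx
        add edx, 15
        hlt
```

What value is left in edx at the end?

mov eax, 35 → eax=35
mov edx, 10 → edx=10
and edx, 31 → edx=10&31=10
imul eax, 11 → eax=35*11=385
and eax, 12 → eax=385&12=0
shr edx, 2 → edx=10>>2=2
imul eax, edx → eax=0*2=0
add edx, 15 → edx=2+15=17
halt.

17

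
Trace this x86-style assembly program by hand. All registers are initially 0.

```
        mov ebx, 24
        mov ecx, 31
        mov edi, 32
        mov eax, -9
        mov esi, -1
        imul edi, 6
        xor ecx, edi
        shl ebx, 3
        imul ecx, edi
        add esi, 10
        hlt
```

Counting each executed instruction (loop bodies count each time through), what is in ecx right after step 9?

after mov ebx, 24: ebx=24
after mov ecx, 31: ecx=31
after mov edi, 32: edi=32
after mov eax, -9: eax=-9
after mov esi, -1: esi=-1
after imul edi, 6: edi=32*6=192
after xor ecx, edi: ecx=31^192=223
after shl ebx, 3: ebx=24<<3=192
after imul ecx, edi: ecx=223*192=42816
After step 9: ecx = 42816.

42816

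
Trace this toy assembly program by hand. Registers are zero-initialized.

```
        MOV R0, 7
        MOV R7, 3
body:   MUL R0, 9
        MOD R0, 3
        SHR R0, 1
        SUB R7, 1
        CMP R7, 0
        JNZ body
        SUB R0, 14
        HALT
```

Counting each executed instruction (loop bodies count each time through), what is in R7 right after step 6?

MOV R0, 7 → R0=7
MOV R7, 3 → R7=3
MUL R0, 9 → R0=7*9=63
MOD R0, 3 → R0=63%3=0
SHR R0, 1 → R0=0>>1=0
SUB R7, 1 → R7=3-1=2
After step 6: R7 = 2.

2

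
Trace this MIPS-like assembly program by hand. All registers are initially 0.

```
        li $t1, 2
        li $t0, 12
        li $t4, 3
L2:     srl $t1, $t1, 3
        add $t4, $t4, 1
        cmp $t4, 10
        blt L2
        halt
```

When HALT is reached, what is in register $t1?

0

li $t1, 2 → $t1=2
li $t0, 12 → $t0=12
li $t4, 3 → $t4=3
srl $t1, $t1, 3 → $t1=2>>3=0
add $t4, $t4, 1 → $t4=3+1=4
cmp $t4, 10  (cmp 4,10)
blt L2: taken
srl $t1, $t1, 3 → $t1=0>>3=0
add $t4, $t4, 1 → $t4=4+1=5
cmp $t4, 10  (cmp 5,10)
blt L2: taken
srl $t1, $t1, 3 → $t1=0>>3=0
add $t4, $t4, 1 → $t4=5+1=6
cmp $t4, 10  (cmp 6,10)
blt L2: taken
srl $t1, $t1, 3 → $t1=0>>3=0
add $t4, $t4, 1 → $t4=6+1=7
cmp $t4, 10  (cmp 7,10)
blt L2: taken
srl $t1, $t1, 3 → $t1=0>>3=0
add $t4, $t4, 1 → $t4=7+1=8
cmp $t4, 10  (cmp 8,10)
blt L2: taken
srl $t1, $t1, 3 → $t1=0>>3=0
add $t4, $t4, 1 → $t4=8+1=9
cmp $t4, 10  (cmp 9,10)
blt L2: taken
srl $t1, $t1, 3 → $t1=0>>3=0
add $t4, $t4, 1 → $t4=9+1=10
cmp $t4, 10  (cmp 10,10)
blt L2: not taken
halt.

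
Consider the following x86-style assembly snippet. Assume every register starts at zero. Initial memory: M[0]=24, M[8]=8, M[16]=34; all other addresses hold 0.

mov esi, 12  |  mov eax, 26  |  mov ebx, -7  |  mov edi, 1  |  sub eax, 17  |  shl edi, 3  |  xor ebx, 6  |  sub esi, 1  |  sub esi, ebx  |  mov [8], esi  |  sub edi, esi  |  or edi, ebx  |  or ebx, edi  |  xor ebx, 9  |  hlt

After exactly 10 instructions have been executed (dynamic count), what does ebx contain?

-1

mov esi, 12 → esi=12
mov eax, 26 → eax=26
mov ebx, -7 → ebx=-7
mov edi, 1 → edi=1
sub eax, 17 → eax=26-17=9
shl edi, 3 → edi=1<<3=8
xor ebx, 6 → ebx=(-7)^6=-1
sub esi, 1 → esi=12-1=11
sub esi, ebx → esi=11-(-1)=12
mov [8], esi → M[8]=12
After step 10: ebx = -1.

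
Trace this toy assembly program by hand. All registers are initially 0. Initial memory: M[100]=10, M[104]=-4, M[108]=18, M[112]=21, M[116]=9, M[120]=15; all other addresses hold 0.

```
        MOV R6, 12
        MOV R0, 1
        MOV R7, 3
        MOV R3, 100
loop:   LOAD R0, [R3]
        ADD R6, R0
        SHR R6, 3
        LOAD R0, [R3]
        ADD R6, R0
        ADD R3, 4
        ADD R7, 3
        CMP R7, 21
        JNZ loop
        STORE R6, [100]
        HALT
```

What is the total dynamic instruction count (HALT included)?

60

MOV R6, 12 → R6=12
MOV R0, 1 → R0=1
MOV R7, 3 → R7=3
MOV R3, 100 → R3=100
LOAD R0, [R3] → R0=M[100]=10
ADD R6, R0 → R6=12+10=22
SHR R6, 3 → R6=22>>3=2
LOAD R0, [R3] → R0=M[100]=10
ADD R6, R0 → R6=2+10=12
ADD R3, 4 → R3=100+4=104
ADD R7, 3 → R7=3+3=6
CMP R7, 21  (cmp 6,21)
JNZ loop: taken
LOAD R0, [R3] → R0=M[104]=-4
ADD R6, R0 → R6=12+(-4)=8
SHR R6, 3 → R6=8>>3=1
LOAD R0, [R3] → R0=M[104]=-4
ADD R6, R0 → R6=1+(-4)=-3
ADD R3, 4 → R3=104+4=108
ADD R7, 3 → R7=6+3=9
CMP R7, 21  (cmp 9,21)
JNZ loop: taken
LOAD R0, [R3] → R0=M[108]=18
ADD R6, R0 → R6=(-3)+18=15
SHR R6, 3 → R6=15>>3=1
LOAD R0, [R3] → R0=M[108]=18
ADD R6, R0 → R6=1+18=19
ADD R3, 4 → R3=108+4=112
ADD R7, 3 → R7=9+3=12
CMP R7, 21  (cmp 12,21)
JNZ loop: taken
LOAD R0, [R3] → R0=M[112]=21
ADD R6, R0 → R6=19+21=40
SHR R6, 3 → R6=40>>3=5
LOAD R0, [R3] → R0=M[112]=21
ADD R6, R0 → R6=5+21=26
ADD R3, 4 → R3=112+4=116
ADD R7, 3 → R7=12+3=15
CMP R7, 21  (cmp 15,21)
JNZ loop: taken
LOAD R0, [R3] → R0=M[116]=9
ADD R6, R0 → R6=26+9=35
SHR R6, 3 → R6=35>>3=4
LOAD R0, [R3] → R0=M[116]=9
ADD R6, R0 → R6=4+9=13
ADD R3, 4 → R3=116+4=120
ADD R7, 3 → R7=15+3=18
CMP R7, 21  (cmp 18,21)
JNZ loop: taken
LOAD R0, [R3] → R0=M[120]=15
ADD R6, R0 → R6=13+15=28
SHR R6, 3 → R6=28>>3=3
LOAD R0, [R3] → R0=M[120]=15
ADD R6, R0 → R6=3+15=18
ADD R3, 4 → R3=120+4=124
ADD R7, 3 → R7=18+3=21
CMP R7, 21  (cmp 21,21)
JNZ loop: not taken
STORE R6, [100] → M[100]=18
halt.
Total executed instructions: 60.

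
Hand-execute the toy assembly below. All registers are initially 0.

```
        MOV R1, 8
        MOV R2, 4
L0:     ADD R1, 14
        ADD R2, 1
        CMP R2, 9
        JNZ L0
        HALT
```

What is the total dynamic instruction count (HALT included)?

MOV R1, 8 → R1=8
MOV R2, 4 → R2=4
ADD R1, 14 → R1=8+14=22
ADD R2, 1 → R2=4+1=5
CMP R2, 9  (cmp 5,9)
JNZ L0: taken
ADD R1, 14 → R1=22+14=36
ADD R2, 1 → R2=5+1=6
CMP R2, 9  (cmp 6,9)
JNZ L0: taken
ADD R1, 14 → R1=36+14=50
ADD R2, 1 → R2=6+1=7
CMP R2, 9  (cmp 7,9)
JNZ L0: taken
ADD R1, 14 → R1=50+14=64
ADD R2, 1 → R2=7+1=8
CMP R2, 9  (cmp 8,9)
JNZ L0: taken
ADD R1, 14 → R1=64+14=78
ADD R2, 1 → R2=8+1=9
CMP R2, 9  (cmp 9,9)
JNZ L0: not taken
halt.
Total executed instructions: 23.

23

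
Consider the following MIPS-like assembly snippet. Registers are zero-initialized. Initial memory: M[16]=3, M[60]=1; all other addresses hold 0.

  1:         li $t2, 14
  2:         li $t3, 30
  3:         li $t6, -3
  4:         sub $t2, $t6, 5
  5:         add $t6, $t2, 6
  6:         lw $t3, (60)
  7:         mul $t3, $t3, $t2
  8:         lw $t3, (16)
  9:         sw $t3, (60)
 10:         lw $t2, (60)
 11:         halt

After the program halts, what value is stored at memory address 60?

3

li $t2, 14 → $t2=14
li $t3, 30 → $t3=30
li $t6, -3 → $t6=-3
sub $t2, $t6, 5 → $t2=(-3)-5=-8
add $t6, $t2, 6 → $t6=(-8)+6=-2
lw $t3, (60) → $t3=M[60]=1
mul $t3, $t3, $t2 → $t3=1*(-8)=-8
lw $t3, (16) → $t3=M[16]=3
sw $t3, (60) → M[60]=3
lw $t2, (60) → $t2=M[60]=3
halt.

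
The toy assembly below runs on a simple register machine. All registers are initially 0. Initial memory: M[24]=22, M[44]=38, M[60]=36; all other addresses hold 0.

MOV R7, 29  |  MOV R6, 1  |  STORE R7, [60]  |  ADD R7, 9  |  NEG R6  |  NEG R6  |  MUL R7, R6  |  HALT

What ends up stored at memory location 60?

MOV R7, 29 → R7=29
MOV R6, 1 → R6=1
STORE R7, [60] → M[60]=29
ADD R7, 9 → R7=29+9=38
NEG R6 → R6=-(1)=-1
NEG R6 → R6=-(-1)=1
MUL R7, R6 → R7=38*1=38
halt.

29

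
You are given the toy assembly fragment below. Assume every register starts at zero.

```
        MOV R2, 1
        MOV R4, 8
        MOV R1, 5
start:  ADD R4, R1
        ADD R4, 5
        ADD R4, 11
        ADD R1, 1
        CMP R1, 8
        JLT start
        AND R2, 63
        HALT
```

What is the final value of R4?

74

MOV R2, 1 → R2=1
MOV R4, 8 → R4=8
MOV R1, 5 → R1=5
ADD R4, R1 → R4=8+5=13
ADD R4, 5 → R4=13+5=18
ADD R4, 11 → R4=18+11=29
ADD R1, 1 → R1=5+1=6
CMP R1, 8  (cmp 6,8)
JLT start: taken
ADD R4, R1 → R4=29+6=35
ADD R4, 5 → R4=35+5=40
ADD R4, 11 → R4=40+11=51
ADD R1, 1 → R1=6+1=7
CMP R1, 8  (cmp 7,8)
JLT start: taken
ADD R4, R1 → R4=51+7=58
ADD R4, 5 → R4=58+5=63
ADD R4, 11 → R4=63+11=74
ADD R1, 1 → R1=7+1=8
CMP R1, 8  (cmp 8,8)
JLT start: not taken
AND R2, 63 → R2=1&63=1
halt.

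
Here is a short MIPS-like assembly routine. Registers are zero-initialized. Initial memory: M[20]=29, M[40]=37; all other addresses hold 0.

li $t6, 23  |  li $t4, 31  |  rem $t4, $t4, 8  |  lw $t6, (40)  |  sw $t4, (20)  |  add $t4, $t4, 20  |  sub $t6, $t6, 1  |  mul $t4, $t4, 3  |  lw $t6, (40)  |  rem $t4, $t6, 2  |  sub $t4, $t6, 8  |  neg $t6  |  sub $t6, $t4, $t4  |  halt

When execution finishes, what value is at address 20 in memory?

$t6=23
$t4=31
$t4=31%8=7
$t6=M[40]=37
sw $t4, (20) → M[20]=7
$t4=7+20=27
$t6=37-1=36
$t4=27*3=81
$t6=M[40]=37
$t4=37%2=1
$t4=37-8=29
$t6=-(37)=-37
$t6=29-29=0
halt.

7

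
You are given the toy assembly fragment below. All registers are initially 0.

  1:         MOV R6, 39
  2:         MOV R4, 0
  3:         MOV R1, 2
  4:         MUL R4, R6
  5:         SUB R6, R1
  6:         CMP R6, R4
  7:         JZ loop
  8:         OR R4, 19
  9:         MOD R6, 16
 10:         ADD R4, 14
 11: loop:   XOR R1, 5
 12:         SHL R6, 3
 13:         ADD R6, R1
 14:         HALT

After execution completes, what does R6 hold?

47

R6=39
R4=0
R1=2
R4=0*39=0
R6=39-2=37
CMP R6, R4  (cmp 37,0)
JZ loop: not taken
R4=0|19=19
R6=37%16=5
R4=19+14=33
R1=2^5=7
R6=5<<3=40
R6=40+7=47
halt.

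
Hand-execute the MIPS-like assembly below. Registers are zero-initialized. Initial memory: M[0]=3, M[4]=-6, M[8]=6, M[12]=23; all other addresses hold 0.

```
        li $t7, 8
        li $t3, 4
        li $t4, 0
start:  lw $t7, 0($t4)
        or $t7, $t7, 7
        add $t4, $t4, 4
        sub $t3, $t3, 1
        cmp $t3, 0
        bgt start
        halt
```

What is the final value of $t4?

16

li $t7, 8 → $t7=8
li $t3, 4 → $t3=4
li $t4, 0 → $t4=0
lw $t7, 0($t4) → $t7=M[0]=3
or $t7, $t7, 7 → $t7=3|7=7
add $t4, $t4, 4 → $t4=0+4=4
sub $t3, $t3, 1 → $t3=4-1=3
cmp $t3, 0  (cmp 3,0)
bgt start: taken
lw $t7, 0($t4) → $t7=M[4]=-6
or $t7, $t7, 7 → $t7=(-6)|7=-1
add $t4, $t4, 4 → $t4=4+4=8
sub $t3, $t3, 1 → $t3=3-1=2
cmp $t3, 0  (cmp 2,0)
bgt start: taken
lw $t7, 0($t4) → $t7=M[8]=6
or $t7, $t7, 7 → $t7=6|7=7
add $t4, $t4, 4 → $t4=8+4=12
sub $t3, $t3, 1 → $t3=2-1=1
cmp $t3, 0  (cmp 1,0)
bgt start: taken
lw $t7, 0($t4) → $t7=M[12]=23
or $t7, $t7, 7 → $t7=23|7=23
add $t4, $t4, 4 → $t4=12+4=16
sub $t3, $t3, 1 → $t3=1-1=0
cmp $t3, 0  (cmp 0,0)
bgt start: not taken
halt.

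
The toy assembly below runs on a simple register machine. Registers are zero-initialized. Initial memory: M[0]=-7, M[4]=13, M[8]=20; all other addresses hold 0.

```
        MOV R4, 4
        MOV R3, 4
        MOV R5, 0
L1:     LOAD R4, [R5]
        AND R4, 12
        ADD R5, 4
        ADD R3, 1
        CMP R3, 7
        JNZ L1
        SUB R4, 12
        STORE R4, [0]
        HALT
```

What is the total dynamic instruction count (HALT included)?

24

MOV R4, 4 → R4=4
MOV R3, 4 → R3=4
MOV R5, 0 → R5=0
LOAD R4, [R5] → R4=M[0]=-7
AND R4, 12 → R4=(-7)&12=8
ADD R5, 4 → R5=0+4=4
ADD R3, 1 → R3=4+1=5
CMP R3, 7  (cmp 5,7)
JNZ L1: taken
LOAD R4, [R5] → R4=M[4]=13
AND R4, 12 → R4=13&12=12
ADD R5, 4 → R5=4+4=8
ADD R3, 1 → R3=5+1=6
CMP R3, 7  (cmp 6,7)
JNZ L1: taken
LOAD R4, [R5] → R4=M[8]=20
AND R4, 12 → R4=20&12=4
ADD R5, 4 → R5=8+4=12
ADD R3, 1 → R3=6+1=7
CMP R3, 7  (cmp 7,7)
JNZ L1: not taken
SUB R4, 12 → R4=4-12=-8
STORE R4, [0] → M[0]=-8
halt.
Total executed instructions: 24.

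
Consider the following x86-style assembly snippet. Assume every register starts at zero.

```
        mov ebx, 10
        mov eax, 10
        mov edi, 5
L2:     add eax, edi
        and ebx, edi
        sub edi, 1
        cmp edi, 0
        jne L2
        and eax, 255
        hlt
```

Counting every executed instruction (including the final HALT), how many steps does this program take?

mov ebx, 10 → ebx=10
mov eax, 10 → eax=10
mov edi, 5 → edi=5
add eax, edi → eax=10+5=15
and ebx, edi → ebx=10&5=0
sub edi, 1 → edi=5-1=4
cmp edi, 0  (cmp 4,0)
jne L2: taken
add eax, edi → eax=15+4=19
and ebx, edi → ebx=0&4=0
sub edi, 1 → edi=4-1=3
cmp edi, 0  (cmp 3,0)
jne L2: taken
add eax, edi → eax=19+3=22
and ebx, edi → ebx=0&3=0
sub edi, 1 → edi=3-1=2
cmp edi, 0  (cmp 2,0)
jne L2: taken
add eax, edi → eax=22+2=24
and ebx, edi → ebx=0&2=0
sub edi, 1 → edi=2-1=1
cmp edi, 0  (cmp 1,0)
jne L2: taken
add eax, edi → eax=24+1=25
and ebx, edi → ebx=0&1=0
sub edi, 1 → edi=1-1=0
cmp edi, 0  (cmp 0,0)
jne L2: not taken
and eax, 255 → eax=25&255=25
halt.
Total executed instructions: 30.

30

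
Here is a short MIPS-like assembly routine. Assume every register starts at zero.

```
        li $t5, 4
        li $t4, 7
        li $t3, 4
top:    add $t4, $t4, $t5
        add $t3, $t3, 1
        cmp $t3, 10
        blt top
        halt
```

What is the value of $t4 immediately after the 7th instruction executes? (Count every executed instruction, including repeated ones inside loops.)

$t5=4
$t4=7
$t3=4
$t4=7+4=11
$t3=4+1=5
cmp $t3, 10  (cmp 5,10)
blt top: taken
After step 7: $t4 = 11.

11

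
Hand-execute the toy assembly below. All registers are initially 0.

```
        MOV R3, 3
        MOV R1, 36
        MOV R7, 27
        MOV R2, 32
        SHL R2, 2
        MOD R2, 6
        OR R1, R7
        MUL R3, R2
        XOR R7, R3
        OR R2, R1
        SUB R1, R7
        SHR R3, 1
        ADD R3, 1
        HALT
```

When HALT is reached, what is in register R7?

MOV R3, 3 → R3=3
MOV R1, 36 → R1=36
MOV R7, 27 → R7=27
MOV R2, 32 → R2=32
SHL R2, 2 → R2=32<<2=128
MOD R2, 6 → R2=128%6=2
OR R1, R7 → R1=36|27=63
MUL R3, R2 → R3=3*2=6
XOR R7, R3 → R7=27^6=29
OR R2, R1 → R2=2|63=63
SUB R1, R7 → R1=63-29=34
SHR R3, 1 → R3=6>>1=3
ADD R3, 1 → R3=3+1=4
halt.

29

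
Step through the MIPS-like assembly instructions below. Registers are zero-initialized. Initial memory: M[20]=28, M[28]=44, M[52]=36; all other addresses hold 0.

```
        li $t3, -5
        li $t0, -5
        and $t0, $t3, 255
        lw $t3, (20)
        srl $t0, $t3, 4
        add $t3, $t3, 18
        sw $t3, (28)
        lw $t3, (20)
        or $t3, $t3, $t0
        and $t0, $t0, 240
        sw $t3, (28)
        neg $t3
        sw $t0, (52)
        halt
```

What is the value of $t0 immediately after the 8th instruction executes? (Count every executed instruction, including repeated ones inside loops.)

1

li $t3, -5 → $t3=-5
li $t0, -5 → $t0=-5
and $t0, $t3, 255 → $t0=(-5)&255=251
lw $t3, (20) → $t3=M[20]=28
srl $t0, $t3, 4 → $t0=28>>4=1
add $t3, $t3, 18 → $t3=28+18=46
sw $t3, (28) → M[28]=46
lw $t3, (20) → $t3=M[20]=28
After step 8: $t0 = 1.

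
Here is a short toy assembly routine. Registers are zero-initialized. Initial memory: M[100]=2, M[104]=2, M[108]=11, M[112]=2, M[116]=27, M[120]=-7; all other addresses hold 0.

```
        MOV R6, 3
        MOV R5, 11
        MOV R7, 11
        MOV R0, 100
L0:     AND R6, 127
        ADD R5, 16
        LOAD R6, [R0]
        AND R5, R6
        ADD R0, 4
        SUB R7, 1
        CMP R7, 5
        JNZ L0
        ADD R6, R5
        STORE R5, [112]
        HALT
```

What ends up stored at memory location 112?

32

R6=3
R5=11
R7=11
R0=100
R6=3&127=3
R5=11+16=27
R6=M[100]=2
R5=27&2=2
R0=100+4=104
R7=11-1=10
CMP R7, 5  (cmp 10,5)
JNZ L0: taken
R6=2&127=2
R5=2+16=18
R6=M[104]=2
R5=18&2=2
R0=104+4=108
R7=10-1=9
CMP R7, 5  (cmp 9,5)
JNZ L0: taken
R6=2&127=2
R5=2+16=18
R6=M[108]=11
R5=18&11=2
R0=108+4=112
R7=9-1=8
CMP R7, 5  (cmp 8,5)
JNZ L0: taken
R6=11&127=11
R5=2+16=18
R6=M[112]=2
R5=18&2=2
R0=112+4=116
R7=8-1=7
CMP R7, 5  (cmp 7,5)
JNZ L0: taken
R6=2&127=2
R5=2+16=18
R6=M[116]=27
R5=18&27=18
R0=116+4=120
R7=7-1=6
CMP R7, 5  (cmp 6,5)
JNZ L0: taken
R6=27&127=27
R5=18+16=34
R6=M[120]=-7
R5=34&(-7)=32
R0=120+4=124
R7=6-1=5
CMP R7, 5  (cmp 5,5)
JNZ L0: not taken
R6=(-7)+32=25
STORE R5, [112] → M[112]=32
halt.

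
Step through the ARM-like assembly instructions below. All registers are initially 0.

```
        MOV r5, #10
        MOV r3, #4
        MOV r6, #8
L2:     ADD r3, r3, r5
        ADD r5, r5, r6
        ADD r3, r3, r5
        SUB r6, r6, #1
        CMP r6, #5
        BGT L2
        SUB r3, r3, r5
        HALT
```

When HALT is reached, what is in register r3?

MOV r5, #10 → r5=10
MOV r3, #4 → r3=4
MOV r6, #8 → r6=8
ADD r3, r3, r5 → r3=4+10=14
ADD r5, r5, r6 → r5=10+8=18
ADD r3, r3, r5 → r3=14+18=32
SUB r6, r6, #1 → r6=8-1=7
CMP r6, #5  (cmp 7,5)
BGT L2: taken
ADD r3, r3, r5 → r3=32+18=50
ADD r5, r5, r6 → r5=18+7=25
ADD r3, r3, r5 → r3=50+25=75
SUB r6, r6, #1 → r6=7-1=6
CMP r6, #5  (cmp 6,5)
BGT L2: taken
ADD r3, r3, r5 → r3=75+25=100
ADD r5, r5, r6 → r5=25+6=31
ADD r3, r3, r5 → r3=100+31=131
SUB r6, r6, #1 → r6=6-1=5
CMP r6, #5  (cmp 5,5)
BGT L2: not taken
SUB r3, r3, r5 → r3=131-31=100
halt.

100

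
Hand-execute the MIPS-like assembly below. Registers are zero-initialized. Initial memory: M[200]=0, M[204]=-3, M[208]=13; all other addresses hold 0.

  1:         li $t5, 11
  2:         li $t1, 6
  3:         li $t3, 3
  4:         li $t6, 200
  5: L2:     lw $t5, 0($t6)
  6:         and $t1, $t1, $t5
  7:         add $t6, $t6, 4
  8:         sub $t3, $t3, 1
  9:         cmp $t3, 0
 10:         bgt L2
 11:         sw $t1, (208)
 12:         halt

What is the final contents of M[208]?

after li $t5, 11: $t5=11
after li $t1, 6: $t1=6
after li $t3, 3: $t3=3
after li $t6, 200: $t6=200
after lw $t5, 0($t6): $t5=M[200]=0
after and $t1, $t1, $t5: $t1=6&0=0
after add $t6, $t6, 4: $t6=200+4=204
after sub $t3, $t3, 1: $t3=3-1=2
cmp $t3, 0  (cmp 2,0)
bgt L2: taken
after lw $t5, 0($t6): $t5=M[204]=-3
after and $t1, $t1, $t5: $t1=0&(-3)=0
after add $t6, $t6, 4: $t6=204+4=208
after sub $t3, $t3, 1: $t3=2-1=1
cmp $t3, 0  (cmp 1,0)
bgt L2: taken
after lw $t5, 0($t6): $t5=M[208]=13
after and $t1, $t1, $t5: $t1=0&13=0
after add $t6, $t6, 4: $t6=208+4=212
after sub $t3, $t3, 1: $t3=1-1=0
cmp $t3, 0  (cmp 0,0)
bgt L2: not taken
sw $t1, (208) → M[208]=0
halt.

0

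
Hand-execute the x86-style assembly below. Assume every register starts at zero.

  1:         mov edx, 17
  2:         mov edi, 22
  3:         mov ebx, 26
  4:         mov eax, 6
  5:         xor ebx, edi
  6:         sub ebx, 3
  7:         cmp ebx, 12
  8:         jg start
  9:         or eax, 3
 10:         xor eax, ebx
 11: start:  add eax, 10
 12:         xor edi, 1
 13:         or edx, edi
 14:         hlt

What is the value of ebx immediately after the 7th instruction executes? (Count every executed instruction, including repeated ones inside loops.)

edx=17
edi=22
ebx=26
eax=6
ebx=26^22=12
ebx=12-3=9
cmp ebx, 12  (cmp 9,12)
After step 7: ebx = 9.

9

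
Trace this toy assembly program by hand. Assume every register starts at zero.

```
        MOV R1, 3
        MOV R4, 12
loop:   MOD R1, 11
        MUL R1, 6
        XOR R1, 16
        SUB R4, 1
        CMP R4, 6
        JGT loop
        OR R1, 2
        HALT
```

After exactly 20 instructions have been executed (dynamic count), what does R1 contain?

after MOV R1, 3: R1=3
after MOV R4, 12: R4=12
after MOD R1, 11: R1=3%11=3
after MUL R1, 6: R1=3*6=18
after XOR R1, 16: R1=18^16=2
after SUB R4, 1: R4=12-1=11
CMP R4, 6  (cmp 11,6)
JGT loop: taken
after MOD R1, 11: R1=2%11=2
after MUL R1, 6: R1=2*6=12
after XOR R1, 16: R1=12^16=28
after SUB R4, 1: R4=11-1=10
CMP R4, 6  (cmp 10,6)
JGT loop: taken
after MOD R1, 11: R1=28%11=6
after MUL R1, 6: R1=6*6=36
after XOR R1, 16: R1=36^16=52
after SUB R4, 1: R4=10-1=9
CMP R4, 6  (cmp 9,6)
JGT loop: taken
After step 20: R1 = 52.

52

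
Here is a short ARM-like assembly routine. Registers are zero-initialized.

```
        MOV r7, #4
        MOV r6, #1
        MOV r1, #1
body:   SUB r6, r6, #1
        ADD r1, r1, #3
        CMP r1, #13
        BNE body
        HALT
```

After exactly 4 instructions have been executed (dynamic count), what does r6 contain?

0

after MOV r7, #4: r7=4
after MOV r6, #1: r6=1
after MOV r1, #1: r1=1
after SUB r6, r6, #1: r6=1-1=0
After step 4: r6 = 0.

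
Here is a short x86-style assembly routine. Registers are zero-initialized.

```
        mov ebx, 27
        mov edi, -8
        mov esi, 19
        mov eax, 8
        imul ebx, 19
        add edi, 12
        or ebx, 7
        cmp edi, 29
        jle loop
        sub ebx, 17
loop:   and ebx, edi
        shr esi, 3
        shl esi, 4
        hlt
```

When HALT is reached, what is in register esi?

after mov ebx, 27: ebx=27
after mov edi, -8: edi=-8
after mov esi, 19: esi=19
after mov eax, 8: eax=8
after imul ebx, 19: ebx=27*19=513
after add edi, 12: edi=(-8)+12=4
after or ebx, 7: ebx=513|7=519
cmp edi, 29  (cmp 4,29)
jle loop: taken
after and ebx, edi: ebx=519&4=4
after shr esi, 3: esi=19>>3=2
after shl esi, 4: esi=2<<4=32
halt.

32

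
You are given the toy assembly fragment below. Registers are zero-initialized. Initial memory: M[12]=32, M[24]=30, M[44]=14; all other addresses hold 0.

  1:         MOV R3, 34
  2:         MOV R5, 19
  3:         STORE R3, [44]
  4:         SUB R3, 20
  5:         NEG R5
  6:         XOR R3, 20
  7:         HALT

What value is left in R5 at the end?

-19

MOV R3, 34 → R3=34
MOV R5, 19 → R5=19
STORE R3, [44] → M[44]=34
SUB R3, 20 → R3=34-20=14
NEG R5 → R5=-(19)=-19
XOR R3, 20 → R3=14^20=26
halt.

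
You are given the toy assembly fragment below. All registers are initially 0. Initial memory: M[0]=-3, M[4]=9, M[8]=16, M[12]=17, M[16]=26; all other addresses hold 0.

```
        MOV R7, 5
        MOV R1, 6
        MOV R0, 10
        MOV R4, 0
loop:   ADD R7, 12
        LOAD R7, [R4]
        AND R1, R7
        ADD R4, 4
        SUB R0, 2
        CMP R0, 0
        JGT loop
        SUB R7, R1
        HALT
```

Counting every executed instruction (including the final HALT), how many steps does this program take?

MOV R7, 5 → R7=5
MOV R1, 6 → R1=6
MOV R0, 10 → R0=10
MOV R4, 0 → R4=0
ADD R7, 12 → R7=5+12=17
LOAD R7, [R4] → R7=M[0]=-3
AND R1, R7 → R1=6&(-3)=4
ADD R4, 4 → R4=0+4=4
SUB R0, 2 → R0=10-2=8
CMP R0, 0  (cmp 8,0)
JGT loop: taken
ADD R7, 12 → R7=(-3)+12=9
LOAD R7, [R4] → R7=M[4]=9
AND R1, R7 → R1=4&9=0
ADD R4, 4 → R4=4+4=8
SUB R0, 2 → R0=8-2=6
CMP R0, 0  (cmp 6,0)
JGT loop: taken
ADD R7, 12 → R7=9+12=21
LOAD R7, [R4] → R7=M[8]=16
AND R1, R7 → R1=0&16=0
ADD R4, 4 → R4=8+4=12
SUB R0, 2 → R0=6-2=4
CMP R0, 0  (cmp 4,0)
JGT loop: taken
ADD R7, 12 → R7=16+12=28
LOAD R7, [R4] → R7=M[12]=17
AND R1, R7 → R1=0&17=0
ADD R4, 4 → R4=12+4=16
SUB R0, 2 → R0=4-2=2
CMP R0, 0  (cmp 2,0)
JGT loop: taken
ADD R7, 12 → R7=17+12=29
LOAD R7, [R4] → R7=M[16]=26
AND R1, R7 → R1=0&26=0
ADD R4, 4 → R4=16+4=20
SUB R0, 2 → R0=2-2=0
CMP R0, 0  (cmp 0,0)
JGT loop: not taken
SUB R7, R1 → R7=26-0=26
halt.
Total executed instructions: 41.

41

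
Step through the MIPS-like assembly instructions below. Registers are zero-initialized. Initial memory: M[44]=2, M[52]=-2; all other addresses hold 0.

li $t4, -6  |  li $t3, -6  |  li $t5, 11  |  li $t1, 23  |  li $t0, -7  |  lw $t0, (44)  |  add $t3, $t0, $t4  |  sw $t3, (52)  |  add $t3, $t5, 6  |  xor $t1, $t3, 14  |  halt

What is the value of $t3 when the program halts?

li $t4, -6 → $t4=-6
li $t3, -6 → $t3=-6
li $t5, 11 → $t5=11
li $t1, 23 → $t1=23
li $t0, -7 → $t0=-7
lw $t0, (44) → $t0=M[44]=2
add $t3, $t0, $t4 → $t3=2+(-6)=-4
sw $t3, (52) → M[52]=-4
add $t3, $t5, 6 → $t3=11+6=17
xor $t1, $t3, 14 → $t1=17^14=31
halt.

17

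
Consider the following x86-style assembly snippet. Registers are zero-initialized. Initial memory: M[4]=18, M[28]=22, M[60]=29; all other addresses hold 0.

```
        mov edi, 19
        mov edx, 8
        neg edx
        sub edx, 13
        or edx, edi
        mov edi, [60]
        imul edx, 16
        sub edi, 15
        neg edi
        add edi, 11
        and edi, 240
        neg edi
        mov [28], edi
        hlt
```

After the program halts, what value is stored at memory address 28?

-240

mov edi, 19 → edi=19
mov edx, 8 → edx=8
neg edx → edx=-(8)=-8
sub edx, 13 → edx=(-8)-13=-21
or edx, edi → edx=(-21)|19=-5
mov edi, [60] → edi=M[60]=29
imul edx, 16 → edx=(-5)*16=-80
sub edi, 15 → edi=29-15=14
neg edi → edi=-(14)=-14
add edi, 11 → edi=(-14)+11=-3
and edi, 240 → edi=(-3)&240=240
neg edi → edi=-(240)=-240
mov [28], edi → M[28]=-240
halt.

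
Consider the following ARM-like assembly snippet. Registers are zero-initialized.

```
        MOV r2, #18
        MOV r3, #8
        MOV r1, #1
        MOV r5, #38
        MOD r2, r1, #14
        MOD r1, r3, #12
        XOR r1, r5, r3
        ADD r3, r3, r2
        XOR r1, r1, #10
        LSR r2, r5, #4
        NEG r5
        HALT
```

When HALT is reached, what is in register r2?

MOV r2, #18 → r2=18
MOV r3, #8 → r3=8
MOV r1, #1 → r1=1
MOV r5, #38 → r5=38
MOD r2, r1, #14 → r2=1%14=1
MOD r1, r3, #12 → r1=8%12=8
XOR r1, r5, r3 → r1=38^8=46
ADD r3, r3, r2 → r3=8+1=9
XOR r1, r1, #10 → r1=46^10=36
LSR r2, r5, #4 → r2=38>>4=2
NEG r5 → r5=-(38)=-38
halt.

2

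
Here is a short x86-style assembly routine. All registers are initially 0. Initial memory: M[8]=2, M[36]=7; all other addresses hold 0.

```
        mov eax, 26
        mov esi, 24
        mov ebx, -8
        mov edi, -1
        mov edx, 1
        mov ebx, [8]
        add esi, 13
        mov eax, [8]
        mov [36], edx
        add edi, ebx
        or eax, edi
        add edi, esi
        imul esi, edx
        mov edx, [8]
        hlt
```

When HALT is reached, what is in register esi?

37

eax=26
esi=24
ebx=-8
edi=-1
edx=1
ebx=M[8]=2
esi=24+13=37
eax=M[8]=2
mov [36], edx → M[36]=1
edi=(-1)+2=1
eax=2|1=3
edi=1+37=38
esi=37*1=37
edx=M[8]=2
halt.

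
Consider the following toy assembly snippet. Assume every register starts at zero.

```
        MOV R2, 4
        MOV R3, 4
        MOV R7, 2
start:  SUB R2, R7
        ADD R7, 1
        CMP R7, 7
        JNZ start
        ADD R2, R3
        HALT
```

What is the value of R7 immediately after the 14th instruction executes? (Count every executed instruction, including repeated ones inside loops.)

R2=4
R3=4
R7=2
R2=4-2=2
R7=2+1=3
CMP R7, 7  (cmp 3,7)
JNZ start: taken
R2=2-3=-1
R7=3+1=4
CMP R7, 7  (cmp 4,7)
JNZ start: taken
R2=(-1)-4=-5
R7=4+1=5
CMP R7, 7  (cmp 5,7)
After step 14: R7 = 5.

5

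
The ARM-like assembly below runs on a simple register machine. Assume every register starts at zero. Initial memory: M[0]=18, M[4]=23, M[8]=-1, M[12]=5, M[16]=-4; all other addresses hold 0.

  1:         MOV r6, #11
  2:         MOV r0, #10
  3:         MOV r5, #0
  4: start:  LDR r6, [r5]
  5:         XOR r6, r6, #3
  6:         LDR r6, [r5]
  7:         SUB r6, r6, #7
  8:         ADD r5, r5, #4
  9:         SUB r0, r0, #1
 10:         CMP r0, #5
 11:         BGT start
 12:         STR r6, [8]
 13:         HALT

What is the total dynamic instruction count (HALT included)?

r6=11
r0=10
r5=0
r6=M[0]=18
r6=18^3=17
r6=M[0]=18
r6=18-7=11
r5=0+4=4
r0=10-1=9
CMP r0, #5  (cmp 9,5)
BGT start: taken
r6=M[4]=23
r6=23^3=20
r6=M[4]=23
r6=23-7=16
r5=4+4=8
r0=9-1=8
CMP r0, #5  (cmp 8,5)
BGT start: taken
r6=M[8]=-1
r6=(-1)^3=-4
r6=M[8]=-1
r6=(-1)-7=-8
r5=8+4=12
r0=8-1=7
CMP r0, #5  (cmp 7,5)
BGT start: taken
r6=M[12]=5
r6=5^3=6
r6=M[12]=5
r6=5-7=-2
r5=12+4=16
r0=7-1=6
CMP r0, #5  (cmp 6,5)
BGT start: taken
r6=M[16]=-4
r6=(-4)^3=-1
r6=M[16]=-4
r6=(-4)-7=-11
r5=16+4=20
r0=6-1=5
CMP r0, #5  (cmp 5,5)
BGT start: not taken
STR r6, [8] → M[8]=-11
halt.
Total executed instructions: 45.

45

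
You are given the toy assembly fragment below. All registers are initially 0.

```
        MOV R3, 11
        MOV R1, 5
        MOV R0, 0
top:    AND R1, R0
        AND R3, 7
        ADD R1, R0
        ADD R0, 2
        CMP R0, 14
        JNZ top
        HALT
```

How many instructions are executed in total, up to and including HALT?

46

after MOV R3, 11: R3=11
after MOV R1, 5: R1=5
after MOV R0, 0: R0=0
after AND R1, R0: R1=5&0=0
after AND R3, 7: R3=11&7=3
after ADD R1, R0: R1=0+0=0
after ADD R0, 2: R0=0+2=2
CMP R0, 14  (cmp 2,14)
JNZ top: taken
after AND R1, R0: R1=0&2=0
after AND R3, 7: R3=3&7=3
after ADD R1, R0: R1=0+2=2
after ADD R0, 2: R0=2+2=4
CMP R0, 14  (cmp 4,14)
JNZ top: taken
after AND R1, R0: R1=2&4=0
after AND R3, 7: R3=3&7=3
after ADD R1, R0: R1=0+4=4
after ADD R0, 2: R0=4+2=6
CMP R0, 14  (cmp 6,14)
JNZ top: taken
after AND R1, R0: R1=4&6=4
after AND R3, 7: R3=3&7=3
after ADD R1, R0: R1=4+6=10
after ADD R0, 2: R0=6+2=8
CMP R0, 14  (cmp 8,14)
JNZ top: taken
after AND R1, R0: R1=10&8=8
after AND R3, 7: R3=3&7=3
after ADD R1, R0: R1=8+8=16
after ADD R0, 2: R0=8+2=10
CMP R0, 14  (cmp 10,14)
JNZ top: taken
after AND R1, R0: R1=16&10=0
after AND R3, 7: R3=3&7=3
after ADD R1, R0: R1=0+10=10
after ADD R0, 2: R0=10+2=12
CMP R0, 14  (cmp 12,14)
JNZ top: taken
after AND R1, R0: R1=10&12=8
after AND R3, 7: R3=3&7=3
after ADD R1, R0: R1=8+12=20
after ADD R0, 2: R0=12+2=14
CMP R0, 14  (cmp 14,14)
JNZ top: not taken
halt.
Total executed instructions: 46.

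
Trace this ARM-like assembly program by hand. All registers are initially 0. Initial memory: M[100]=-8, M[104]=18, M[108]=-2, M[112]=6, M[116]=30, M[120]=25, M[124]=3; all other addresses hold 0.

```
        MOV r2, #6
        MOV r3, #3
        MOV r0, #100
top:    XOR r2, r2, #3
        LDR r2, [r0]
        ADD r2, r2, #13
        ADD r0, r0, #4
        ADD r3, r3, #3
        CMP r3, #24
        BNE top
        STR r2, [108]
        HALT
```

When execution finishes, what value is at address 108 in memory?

MOV r2, #6 → r2=6
MOV r3, #3 → r3=3
MOV r0, #100 → r0=100
XOR r2, r2, #3 → r2=6^3=5
LDR r2, [r0] → r2=M[100]=-8
ADD r2, r2, #13 → r2=(-8)+13=5
ADD r0, r0, #4 → r0=100+4=104
ADD r3, r3, #3 → r3=3+3=6
CMP r3, #24  (cmp 6,24)
BNE top: taken
XOR r2, r2, #3 → r2=5^3=6
LDR r2, [r0] → r2=M[104]=18
ADD r2, r2, #13 → r2=18+13=31
ADD r0, r0, #4 → r0=104+4=108
ADD r3, r3, #3 → r3=6+3=9
CMP r3, #24  (cmp 9,24)
BNE top: taken
XOR r2, r2, #3 → r2=31^3=28
LDR r2, [r0] → r2=M[108]=-2
ADD r2, r2, #13 → r2=(-2)+13=11
ADD r0, r0, #4 → r0=108+4=112
ADD r3, r3, #3 → r3=9+3=12
CMP r3, #24  (cmp 12,24)
BNE top: taken
XOR r2, r2, #3 → r2=11^3=8
LDR r2, [r0] → r2=M[112]=6
ADD r2, r2, #13 → r2=6+13=19
ADD r0, r0, #4 → r0=112+4=116
ADD r3, r3, #3 → r3=12+3=15
CMP r3, #24  (cmp 15,24)
BNE top: taken
XOR r2, r2, #3 → r2=19^3=16
LDR r2, [r0] → r2=M[116]=30
ADD r2, r2, #13 → r2=30+13=43
ADD r0, r0, #4 → r0=116+4=120
ADD r3, r3, #3 → r3=15+3=18
CMP r3, #24  (cmp 18,24)
BNE top: taken
XOR r2, r2, #3 → r2=43^3=40
LDR r2, [r0] → r2=M[120]=25
ADD r2, r2, #13 → r2=25+13=38
ADD r0, r0, #4 → r0=120+4=124
ADD r3, r3, #3 → r3=18+3=21
CMP r3, #24  (cmp 21,24)
BNE top: taken
XOR r2, r2, #3 → r2=38^3=37
LDR r2, [r0] → r2=M[124]=3
ADD r2, r2, #13 → r2=3+13=16
ADD r0, r0, #4 → r0=124+4=128
ADD r3, r3, #3 → r3=21+3=24
CMP r3, #24  (cmp 24,24)
BNE top: not taken
STR r2, [108] → M[108]=16
halt.

16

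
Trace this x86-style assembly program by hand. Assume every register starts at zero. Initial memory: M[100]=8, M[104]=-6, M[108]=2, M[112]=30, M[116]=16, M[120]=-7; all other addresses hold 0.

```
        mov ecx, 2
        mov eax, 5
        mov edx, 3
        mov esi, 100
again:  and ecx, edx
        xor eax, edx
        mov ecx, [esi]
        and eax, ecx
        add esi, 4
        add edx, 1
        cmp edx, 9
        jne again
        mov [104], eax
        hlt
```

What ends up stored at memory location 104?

8

mov ecx, 2 → ecx=2
mov eax, 5 → eax=5
mov edx, 3 → edx=3
mov esi, 100 → esi=100
and ecx, edx → ecx=2&3=2
xor eax, edx → eax=5^3=6
mov ecx, [esi] → ecx=M[100]=8
and eax, ecx → eax=6&8=0
add esi, 4 → esi=100+4=104
add edx, 1 → edx=3+1=4
cmp edx, 9  (cmp 4,9)
jne again: taken
and ecx, edx → ecx=8&4=0
xor eax, edx → eax=0^4=4
mov ecx, [esi] → ecx=M[104]=-6
and eax, ecx → eax=4&(-6)=0
add esi, 4 → esi=104+4=108
add edx, 1 → edx=4+1=5
cmp edx, 9  (cmp 5,9)
jne again: taken
and ecx, edx → ecx=(-6)&5=0
xor eax, edx → eax=0^5=5
mov ecx, [esi] → ecx=M[108]=2
and eax, ecx → eax=5&2=0
add esi, 4 → esi=108+4=112
add edx, 1 → edx=5+1=6
cmp edx, 9  (cmp 6,9)
jne again: taken
and ecx, edx → ecx=2&6=2
xor eax, edx → eax=0^6=6
mov ecx, [esi] → ecx=M[112]=30
and eax, ecx → eax=6&30=6
add esi, 4 → esi=112+4=116
add edx, 1 → edx=6+1=7
cmp edx, 9  (cmp 7,9)
jne again: taken
and ecx, edx → ecx=30&7=6
xor eax, edx → eax=6^7=1
mov ecx, [esi] → ecx=M[116]=16
and eax, ecx → eax=1&16=0
add esi, 4 → esi=116+4=120
add edx, 1 → edx=7+1=8
cmp edx, 9  (cmp 8,9)
jne again: taken
and ecx, edx → ecx=16&8=0
xor eax, edx → eax=0^8=8
mov ecx, [esi] → ecx=M[120]=-7
and eax, ecx → eax=8&(-7)=8
add esi, 4 → esi=120+4=124
add edx, 1 → edx=8+1=9
cmp edx, 9  (cmp 9,9)
jne again: not taken
mov [104], eax → M[104]=8
halt.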